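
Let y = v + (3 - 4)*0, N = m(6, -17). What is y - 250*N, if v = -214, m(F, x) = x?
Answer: 4036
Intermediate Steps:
N = -17
y = -214 (y = -214 + (3 - 4)*0 = -214 - 1*0 = -214 + 0 = -214)
y - 250*N = -214 - 250*(-17) = -214 + 4250 = 4036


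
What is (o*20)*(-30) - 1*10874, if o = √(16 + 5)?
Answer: -10874 - 600*√21 ≈ -13624.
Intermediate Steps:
o = √21 ≈ 4.5826
(o*20)*(-30) - 1*10874 = (√21*20)*(-30) - 1*10874 = (20*√21)*(-30) - 10874 = -600*√21 - 10874 = -10874 - 600*√21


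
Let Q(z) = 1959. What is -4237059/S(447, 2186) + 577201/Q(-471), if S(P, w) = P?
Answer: -2680796578/291891 ≈ -9184.2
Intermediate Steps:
-4237059/S(447, 2186) + 577201/Q(-471) = -4237059/447 + 577201/1959 = -4237059*1/447 + 577201*(1/1959) = -1412353/149 + 577201/1959 = -2680796578/291891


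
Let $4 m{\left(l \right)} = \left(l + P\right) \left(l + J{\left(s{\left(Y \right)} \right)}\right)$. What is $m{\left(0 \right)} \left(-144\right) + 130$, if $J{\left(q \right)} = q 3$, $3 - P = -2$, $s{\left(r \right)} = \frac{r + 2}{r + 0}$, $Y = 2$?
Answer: $-950$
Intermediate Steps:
$s{\left(r \right)} = \frac{2 + r}{r}$
$P = 5$ ($P = 3 - -2 = 3 + 2 = 5$)
$J{\left(q \right)} = 3 q$
$m{\left(l \right)} = \frac{\left(5 + l\right) \left(6 + l\right)}{4}$ ($m{\left(l \right)} = \frac{\left(l + 5\right) \left(l + 3 \frac{2 + 2}{2}\right)}{4} = \frac{\left(5 + l\right) \left(l + 3 \cdot \frac{1}{2} \cdot 4\right)}{4} = \frac{\left(5 + l\right) \left(l + 3 \cdot 2\right)}{4} = \frac{\left(5 + l\right) \left(l + 6\right)}{4} = \frac{\left(5 + l\right) \left(6 + l\right)}{4}$)
$m{\left(0 \right)} \left(-144\right) + 130 = \left(\frac{15}{2} + \frac{0^{2}}{4} + \frac{11}{4} \cdot 0\right) \left(-144\right) + 130 = \left(\frac{15}{2} + \frac{1}{4} \cdot 0 + 0\right) \left(-144\right) + 130 = \left(\frac{15}{2} + 0 + 0\right) \left(-144\right) + 130 = \frac{15}{2} \left(-144\right) + 130 = -1080 + 130 = -950$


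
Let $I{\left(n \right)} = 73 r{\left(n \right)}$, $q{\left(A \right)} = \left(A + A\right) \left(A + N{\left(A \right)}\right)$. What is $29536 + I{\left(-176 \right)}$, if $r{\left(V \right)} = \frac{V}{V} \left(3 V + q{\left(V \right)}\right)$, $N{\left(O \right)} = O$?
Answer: $9035984$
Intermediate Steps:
$q{\left(A \right)} = 4 A^{2}$ ($q{\left(A \right)} = \left(A + A\right) \left(A + A\right) = 2 A 2 A = 4 A^{2}$)
$r{\left(V \right)} = 3 V + 4 V^{2}$ ($r{\left(V \right)} = \frac{V}{V} \left(3 V + 4 V^{2}\right) = 1 \left(3 V + 4 V^{2}\right) = 3 V + 4 V^{2}$)
$I{\left(n \right)} = 73 n \left(3 + 4 n\right)$
$29536 + I{\left(-176 \right)} = 29536 + 73 \left(-176\right) \left(3 + 4 \left(-176\right)\right) = 29536 + 73 \left(-176\right) \left(3 - 704\right) = 29536 + 73 \left(-176\right) \left(-701\right) = 29536 + 9006448 = 9035984$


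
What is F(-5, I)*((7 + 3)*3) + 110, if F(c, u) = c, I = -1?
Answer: -40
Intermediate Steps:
F(-5, I)*((7 + 3)*3) + 110 = -5*(7 + 3)*3 + 110 = -50*3 + 110 = -5*30 + 110 = -150 + 110 = -40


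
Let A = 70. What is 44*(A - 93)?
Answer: -1012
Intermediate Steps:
44*(A - 93) = 44*(70 - 93) = 44*(-23) = -1012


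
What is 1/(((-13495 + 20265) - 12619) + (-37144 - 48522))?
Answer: -1/91515 ≈ -1.0927e-5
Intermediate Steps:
1/(((-13495 + 20265) - 12619) + (-37144 - 48522)) = 1/((6770 - 12619) - 85666) = 1/(-5849 - 85666) = 1/(-91515) = -1/91515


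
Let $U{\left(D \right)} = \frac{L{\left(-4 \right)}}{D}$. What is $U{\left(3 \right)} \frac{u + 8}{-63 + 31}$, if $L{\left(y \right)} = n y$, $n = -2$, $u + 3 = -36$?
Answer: $\frac{31}{12} \approx 2.5833$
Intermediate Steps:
$u = -39$ ($u = -3 - 36 = -39$)
$L{\left(y \right)} = - 2 y$
$U{\left(D \right)} = \frac{8}{D}$ ($U{\left(D \right)} = \frac{\left(-2\right) \left(-4\right)}{D} = \frac{8}{D}$)
$U{\left(3 \right)} \frac{u + 8}{-63 + 31} = \frac{8}{3} \frac{-39 + 8}{-63 + 31} = 8 \cdot \frac{1}{3} \left(- \frac{31}{-32}\right) = \frac{8 \left(\left(-31\right) \left(- \frac{1}{32}\right)\right)}{3} = \frac{8}{3} \cdot \frac{31}{32} = \frac{31}{12}$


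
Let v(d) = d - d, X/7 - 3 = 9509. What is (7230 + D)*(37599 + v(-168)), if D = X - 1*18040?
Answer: 2097046626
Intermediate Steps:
X = 66584 (X = 21 + 7*9509 = 21 + 66563 = 66584)
v(d) = 0
D = 48544 (D = 66584 - 1*18040 = 66584 - 18040 = 48544)
(7230 + D)*(37599 + v(-168)) = (7230 + 48544)*(37599 + 0) = 55774*37599 = 2097046626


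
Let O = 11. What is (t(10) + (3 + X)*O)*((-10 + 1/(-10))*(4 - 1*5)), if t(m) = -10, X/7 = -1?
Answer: -2727/5 ≈ -545.40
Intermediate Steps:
X = -7 (X = 7*(-1) = -7)
(t(10) + (3 + X)*O)*((-10 + 1/(-10))*(4 - 1*5)) = (-10 + (3 - 7)*11)*((-10 + 1/(-10))*(4 - 1*5)) = (-10 - 4*11)*((-10 - 1/10)*(4 - 5)) = (-10 - 44)*(-101/10*(-1)) = -54*101/10 = -2727/5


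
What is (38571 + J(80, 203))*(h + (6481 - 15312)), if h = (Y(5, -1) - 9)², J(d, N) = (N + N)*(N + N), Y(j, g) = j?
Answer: -1793032705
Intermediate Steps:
J(d, N) = 4*N² (J(d, N) = (2*N)*(2*N) = 4*N²)
h = 16 (h = (5 - 9)² = (-4)² = 16)
(38571 + J(80, 203))*(h + (6481 - 15312)) = (38571 + 4*203²)*(16 + (6481 - 15312)) = (38571 + 4*41209)*(16 - 8831) = (38571 + 164836)*(-8815) = 203407*(-8815) = -1793032705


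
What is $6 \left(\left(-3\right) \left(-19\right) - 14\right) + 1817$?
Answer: $2075$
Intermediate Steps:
$6 \left(\left(-3\right) \left(-19\right) - 14\right) + 1817 = 6 \left(57 - 14\right) + 1817 = 6 \cdot 43 + 1817 = 258 + 1817 = 2075$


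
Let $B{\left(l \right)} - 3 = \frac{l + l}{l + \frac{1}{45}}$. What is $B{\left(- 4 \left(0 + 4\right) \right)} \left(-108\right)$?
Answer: $- \frac{388476}{719} \approx -540.3$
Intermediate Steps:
$B{\left(l \right)} = 3 + \frac{2 l}{\frac{1}{45} + l}$ ($B{\left(l \right)} = 3 + \frac{l + l}{l + \frac{1}{45}} = 3 + \frac{2 l}{l + \frac{1}{45}} = 3 + \frac{2 l}{\frac{1}{45} + l}$)
$B{\left(- 4 \left(0 + 4\right) \right)} \left(-108\right) = \frac{3 \left(1 + 75 \left(- 4 \left(0 + 4\right)\right)\right)}{1 + 45 \left(- 4 \left(0 + 4\right)\right)} \left(-108\right) = \frac{3 \left(1 + 75 \left(\left(-4\right) 4\right)\right)}{1 + 45 \left(\left(-4\right) 4\right)} \left(-108\right) = \frac{3 \left(1 + 75 \left(-16\right)\right)}{1 + 45 \left(-16\right)} \left(-108\right) = \frac{3 \left(1 - 1200\right)}{1 - 720} \left(-108\right) = 3 \frac{1}{-719} \left(-1199\right) \left(-108\right) = 3 \left(- \frac{1}{719}\right) \left(-1199\right) \left(-108\right) = \frac{3597}{719} \left(-108\right) = - \frac{388476}{719}$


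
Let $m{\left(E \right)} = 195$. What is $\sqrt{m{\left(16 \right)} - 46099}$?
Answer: $4 i \sqrt{2869} \approx 214.25 i$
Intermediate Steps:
$\sqrt{m{\left(16 \right)} - 46099} = \sqrt{195 - 46099} = \sqrt{-45904} = 4 i \sqrt{2869}$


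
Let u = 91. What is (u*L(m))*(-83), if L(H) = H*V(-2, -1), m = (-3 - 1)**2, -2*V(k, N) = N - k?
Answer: 60424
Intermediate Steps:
V(k, N) = k/2 - N/2 (V(k, N) = -(N - k)/2 = k/2 - N/2)
m = 16 (m = (-4)**2 = 16)
L(H) = -H/2 (L(H) = H*((1/2)*(-2) - 1/2*(-1)) = H*(-1 + 1/2) = H*(-1/2) = -H/2)
(u*L(m))*(-83) = (91*(-1/2*16))*(-83) = (91*(-8))*(-83) = -728*(-83) = 60424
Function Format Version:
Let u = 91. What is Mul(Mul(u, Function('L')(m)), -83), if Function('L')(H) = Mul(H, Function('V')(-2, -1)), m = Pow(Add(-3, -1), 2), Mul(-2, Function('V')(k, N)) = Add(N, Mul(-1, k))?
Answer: 60424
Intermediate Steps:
Function('V')(k, N) = Add(Mul(Rational(1, 2), k), Mul(Rational(-1, 2), N)) (Function('V')(k, N) = Mul(Rational(-1, 2), Add(N, Mul(-1, k))) = Add(Mul(Rational(1, 2), k), Mul(Rational(-1, 2), N)))
m = 16 (m = Pow(-4, 2) = 16)
Function('L')(H) = Mul(Rational(-1, 2), H) (Function('L')(H) = Mul(H, Add(Mul(Rational(1, 2), -2), Mul(Rational(-1, 2), -1))) = Mul(H, Add(-1, Rational(1, 2))) = Mul(H, Rational(-1, 2)) = Mul(Rational(-1, 2), H))
Mul(Mul(u, Function('L')(m)), -83) = Mul(Mul(91, Mul(Rational(-1, 2), 16)), -83) = Mul(Mul(91, -8), -83) = Mul(-728, -83) = 60424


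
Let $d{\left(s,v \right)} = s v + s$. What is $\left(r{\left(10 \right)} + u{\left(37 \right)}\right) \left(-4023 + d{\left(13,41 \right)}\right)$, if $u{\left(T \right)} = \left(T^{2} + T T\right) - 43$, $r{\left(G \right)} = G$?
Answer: $-9405285$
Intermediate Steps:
$u{\left(T \right)} = -43 + 2 T^{2}$ ($u{\left(T \right)} = \left(T^{2} + T^{2}\right) - 43 = 2 T^{2} - 43 = -43 + 2 T^{2}$)
$d{\left(s,v \right)} = s + s v$
$\left(r{\left(10 \right)} + u{\left(37 \right)}\right) \left(-4023 + d{\left(13,41 \right)}\right) = \left(10 - \left(43 - 2 \cdot 37^{2}\right)\right) \left(-4023 + 13 \left(1 + 41\right)\right) = \left(10 + \left(-43 + 2 \cdot 1369\right)\right) \left(-4023 + 13 \cdot 42\right) = \left(10 + \left(-43 + 2738\right)\right) \left(-4023 + 546\right) = \left(10 + 2695\right) \left(-3477\right) = 2705 \left(-3477\right) = -9405285$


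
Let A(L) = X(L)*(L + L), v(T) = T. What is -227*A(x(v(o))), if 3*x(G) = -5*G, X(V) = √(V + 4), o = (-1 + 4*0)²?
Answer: 2270*√21/9 ≈ 1155.8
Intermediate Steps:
o = 1 (o = (-1 + 0)² = (-1)² = 1)
X(V) = √(4 + V)
x(G) = -5*G/3 (x(G) = (-5*G)/3 = -5*G/3)
A(L) = 2*L*√(4 + L) (A(L) = √(4 + L)*(L + L) = √(4 + L)*(2*L) = 2*L*√(4 + L))
-227*A(x(v(o))) = -454*(-5/3*1)*√(4 - 5/3*1) = -454*(-5)*√(4 - 5/3)/3 = -454*(-5)*√(7/3)/3 = -454*(-5)*√21/3/3 = -(-2270)*√21/9 = 2270*√21/9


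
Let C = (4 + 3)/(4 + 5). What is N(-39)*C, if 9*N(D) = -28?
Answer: -196/81 ≈ -2.4198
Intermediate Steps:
N(D) = -28/9 (N(D) = (⅑)*(-28) = -28/9)
C = 7/9 ≈ 0.77778
N(-39)*C = -28/9*7/9 = -196/81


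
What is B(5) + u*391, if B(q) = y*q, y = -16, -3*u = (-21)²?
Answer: -57557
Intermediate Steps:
u = -147 (u = -⅓*(-21)² = -⅓*441 = -147)
B(q) = -16*q
B(5) + u*391 = -16*5 - 147*391 = -80 - 57477 = -57557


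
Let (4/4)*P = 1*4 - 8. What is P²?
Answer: 16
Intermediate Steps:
P = -4 (P = 1*4 - 8 = 4 - 8 = -4)
P² = (-4)² = 16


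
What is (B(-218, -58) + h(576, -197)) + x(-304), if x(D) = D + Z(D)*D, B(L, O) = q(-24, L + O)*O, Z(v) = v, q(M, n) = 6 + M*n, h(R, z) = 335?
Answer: -292093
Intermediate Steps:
B(L, O) = O*(6 - 24*L - 24*O) (B(L, O) = (6 - 24*(L + O))*O = (6 + (-24*L - 24*O))*O = (6 - 24*L - 24*O)*O = O*(6 - 24*L - 24*O))
x(D) = D + D**2 (x(D) = D + D*D = D + D**2)
(B(-218, -58) + h(576, -197)) + x(-304) = (6*(-58)*(1 - 4*(-218) - 4*(-58)) + 335) - 304*(1 - 304) = (6*(-58)*(1 + 872 + 232) + 335) - 304*(-303) = (6*(-58)*1105 + 335) + 92112 = (-384540 + 335) + 92112 = -384205 + 92112 = -292093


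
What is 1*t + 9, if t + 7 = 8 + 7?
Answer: 17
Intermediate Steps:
t = 8 (t = -7 + (8 + 7) = -7 + 15 = 8)
1*t + 9 = 1*8 + 9 = 8 + 9 = 17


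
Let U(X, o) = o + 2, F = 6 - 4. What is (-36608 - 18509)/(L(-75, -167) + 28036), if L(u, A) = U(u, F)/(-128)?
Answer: -1763744/897151 ≈ -1.9659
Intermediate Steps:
F = 2
U(X, o) = 2 + o
L(u, A) = -1/32 (L(u, A) = (2 + 2)/(-128) = 4*(-1/128) = -1/32)
(-36608 - 18509)/(L(-75, -167) + 28036) = (-36608 - 18509)/(-1/32 + 28036) = -55117/897151/32 = -55117*32/897151 = -1763744/897151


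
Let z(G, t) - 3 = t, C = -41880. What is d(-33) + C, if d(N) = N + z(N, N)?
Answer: -41943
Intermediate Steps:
z(G, t) = 3 + t
d(N) = 3 + 2*N (d(N) = N + (3 + N) = 3 + 2*N)
d(-33) + C = (3 + 2*(-33)) - 41880 = (3 - 66) - 41880 = -63 - 41880 = -41943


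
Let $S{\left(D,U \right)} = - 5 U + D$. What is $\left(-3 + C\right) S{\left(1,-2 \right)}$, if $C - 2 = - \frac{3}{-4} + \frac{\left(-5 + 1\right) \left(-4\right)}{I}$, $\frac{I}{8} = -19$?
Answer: $- \frac{297}{76} \approx -3.9079$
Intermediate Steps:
$I = -152$ ($I = 8 \left(-19\right) = -152$)
$S{\left(D,U \right)} = D - 5 U$
$C = \frac{201}{76}$ ($C = 2 + \left(- \frac{3}{-4} + \frac{\left(-5 + 1\right) \left(-4\right)}{-152}\right) = 2 + \left(\left(-3\right) \left(- \frac{1}{4}\right) + \left(-4\right) \left(-4\right) \left(- \frac{1}{152}\right)\right) = 2 + \left(\frac{3}{4} + 16 \left(- \frac{1}{152}\right)\right) = 2 + \left(\frac{3}{4} - \frac{2}{19}\right) = 2 + \frac{49}{76} = \frac{201}{76} \approx 2.6447$)
$\left(-3 + C\right) S{\left(1,-2 \right)} = \left(-3 + \frac{201}{76}\right) \left(1 - -10\right) = - \frac{27 \left(1 + 10\right)}{76} = \left(- \frac{27}{76}\right) 11 = - \frac{297}{76}$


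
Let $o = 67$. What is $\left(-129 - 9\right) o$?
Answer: $-9246$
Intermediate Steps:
$\left(-129 - 9\right) o = \left(-129 - 9\right) 67 = \left(-138\right) 67 = -9246$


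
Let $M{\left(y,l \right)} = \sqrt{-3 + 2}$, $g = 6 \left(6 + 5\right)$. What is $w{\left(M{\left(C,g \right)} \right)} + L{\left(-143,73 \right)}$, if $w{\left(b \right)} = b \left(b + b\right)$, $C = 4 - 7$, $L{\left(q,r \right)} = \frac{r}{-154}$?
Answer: $- \frac{381}{154} \approx -2.474$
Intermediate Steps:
$L{\left(q,r \right)} = - \frac{r}{154}$ ($L{\left(q,r \right)} = r \left(- \frac{1}{154}\right) = - \frac{r}{154}$)
$C = -3$
$g = 66$ ($g = 6 \cdot 11 = 66$)
$M{\left(y,l \right)} = i$ ($M{\left(y,l \right)} = \sqrt{-1} = i$)
$w{\left(b \right)} = 2 b^{2}$ ($w{\left(b \right)} = b 2 b = 2 b^{2}$)
$w{\left(M{\left(C,g \right)} \right)} + L{\left(-143,73 \right)} = 2 i^{2} - \frac{73}{154} = 2 \left(-1\right) - \frac{73}{154} = -2 - \frac{73}{154} = - \frac{381}{154}$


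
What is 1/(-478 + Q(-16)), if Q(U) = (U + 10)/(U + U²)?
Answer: -40/19121 ≈ -0.0020919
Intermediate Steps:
Q(U) = (10 + U)/(U + U²)
1/(-478 + Q(-16)) = 1/(-478 + (10 - 16)/((-16)*(1 - 16))) = 1/(-478 - 1/16*(-6)/(-15)) = 1/(-478 - 1/16*(-1/15)*(-6)) = 1/(-478 - 1/40) = 1/(-19121/40) = -40/19121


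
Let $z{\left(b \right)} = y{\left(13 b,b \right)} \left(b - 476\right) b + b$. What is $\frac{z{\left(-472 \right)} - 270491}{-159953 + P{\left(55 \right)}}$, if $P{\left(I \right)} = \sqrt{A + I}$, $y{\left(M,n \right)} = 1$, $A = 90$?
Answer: $- \frac{9410194943}{8528320688} - \frac{58831 \sqrt{145}}{8528320688} \approx -1.1035$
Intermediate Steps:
$P{\left(I \right)} = \sqrt{90 + I}$
$z{\left(b \right)} = b + b \left(-476 + b\right)$ ($z{\left(b \right)} = 1 \left(b - 476\right) b + b = 1 \left(-476 + b\right) b + b = \left(-476 + b\right) b + b = b \left(-476 + b\right) + b = b + b \left(-476 + b\right)$)
$\frac{z{\left(-472 \right)} - 270491}{-159953 + P{\left(55 \right)}} = \frac{- 472 \left(-475 - 472\right) - 270491}{-159953 + \sqrt{90 + 55}} = \frac{\left(-472\right) \left(-947\right) - 270491}{-159953 + \sqrt{145}} = \frac{446984 - 270491}{-159953 + \sqrt{145}} = \frac{176493}{-159953 + \sqrt{145}}$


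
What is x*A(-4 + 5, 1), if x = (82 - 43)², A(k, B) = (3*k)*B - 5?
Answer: -3042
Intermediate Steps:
A(k, B) = -5 + 3*B*k (A(k, B) = 3*B*k - 5 = -5 + 3*B*k)
x = 1521 (x = 39² = 1521)
x*A(-4 + 5, 1) = 1521*(-5 + 3*1*(-4 + 5)) = 1521*(-5 + 3*1*1) = 1521*(-5 + 3) = 1521*(-2) = -3042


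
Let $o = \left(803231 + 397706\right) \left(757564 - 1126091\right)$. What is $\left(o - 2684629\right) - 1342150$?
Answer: $-442581736578$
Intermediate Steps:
$o = -442577709799$ ($o = 1200937 \left(-368527\right) = -442577709799$)
$\left(o - 2684629\right) - 1342150 = \left(-442577709799 - 2684629\right) - 1342150 = -442580394428 - 1342150 = -442581736578$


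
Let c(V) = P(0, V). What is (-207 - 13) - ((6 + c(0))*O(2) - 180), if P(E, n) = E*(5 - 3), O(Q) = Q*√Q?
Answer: -40 - 12*√2 ≈ -56.971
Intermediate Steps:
O(Q) = Q^(3/2)
P(E, n) = 2*E (P(E, n) = E*2 = 2*E)
c(V) = 0 (c(V) = 2*0 = 0)
(-207 - 13) - ((6 + c(0))*O(2) - 180) = (-207 - 13) - ((6 + 0)*2^(3/2) - 180) = -220 - (6*(2*√2) - 180) = -220 - (12*√2 - 180) = -220 - (-180 + 12*√2) = -220 + (180 - 12*√2) = -40 - 12*√2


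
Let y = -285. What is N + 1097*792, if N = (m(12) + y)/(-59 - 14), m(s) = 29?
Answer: 63424408/73 ≈ 8.6883e+5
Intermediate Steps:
N = 256/73 (N = (29 - 285)/(-59 - 14) = -256/(-73) = -256*(-1/73) = 256/73 ≈ 3.5069)
N + 1097*792 = 256/73 + 1097*792 = 256/73 + 868824 = 63424408/73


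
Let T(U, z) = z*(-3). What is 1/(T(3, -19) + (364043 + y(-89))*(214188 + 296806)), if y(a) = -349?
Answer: 1/185845451893 ≈ 5.3808e-12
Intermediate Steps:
T(U, z) = -3*z
1/(T(3, -19) + (364043 + y(-89))*(214188 + 296806)) = 1/(-3*(-19) + (364043 - 349)*(214188 + 296806)) = 1/(57 + 363694*510994) = 1/(57 + 185845451836) = 1/185845451893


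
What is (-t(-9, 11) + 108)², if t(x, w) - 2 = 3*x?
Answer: 17689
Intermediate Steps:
t(x, w) = 2 + 3*x
(-t(-9, 11) + 108)² = (-(2 + 3*(-9)) + 108)² = (-(2 - 27) + 108)² = (-1*(-25) + 108)² = (25 + 108)² = 133² = 17689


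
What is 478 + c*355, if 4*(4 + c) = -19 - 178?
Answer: -73703/4 ≈ -18426.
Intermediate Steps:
c = -213/4 (c = -4 + (-19 - 178)/4 = -4 + (¼)*(-197) = -4 - 197/4 = -213/4 ≈ -53.250)
478 + c*355 = 478 - 213/4*355 = 478 - 75615/4 = -73703/4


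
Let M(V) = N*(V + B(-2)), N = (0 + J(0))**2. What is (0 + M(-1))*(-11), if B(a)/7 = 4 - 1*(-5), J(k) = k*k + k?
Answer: 0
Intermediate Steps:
J(k) = k + k**2 (J(k) = k**2 + k = k + k**2)
B(a) = 63 (B(a) = 7*(4 - 1*(-5)) = 7*(4 + 5) = 7*9 = 63)
N = 0 (N = (0 + 0*(1 + 0))**2 = (0 + 0*1)**2 = (0 + 0)**2 = 0**2 = 0)
M(V) = 0 (M(V) = 0*(V + 63) = 0*(63 + V) = 0)
(0 + M(-1))*(-11) = (0 + 0)*(-11) = 0*(-11) = 0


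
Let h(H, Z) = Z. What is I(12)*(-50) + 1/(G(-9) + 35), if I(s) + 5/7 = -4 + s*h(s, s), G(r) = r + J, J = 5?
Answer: -1511243/217 ≈ -6964.3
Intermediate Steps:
G(r) = 5 + r (G(r) = r + 5 = 5 + r)
I(s) = -33/7 + s² (I(s) = -5/7 + (-4 + s*s) = -5/7 + (-4 + s²) = -33/7 + s²)
I(12)*(-50) + 1/(G(-9) + 35) = (-33/7 + 12²)*(-50) + 1/((5 - 9) + 35) = (-33/7 + 144)*(-50) + 1/(-4 + 35) = (975/7)*(-50) + 1/31 = -48750/7 + 1/31 = -1511243/217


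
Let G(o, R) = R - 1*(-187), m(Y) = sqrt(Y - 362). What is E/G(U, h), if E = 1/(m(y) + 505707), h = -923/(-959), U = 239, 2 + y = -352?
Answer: 484973013/46098592031764640 - 959*I*sqrt(179)/23049296015882320 ≈ 1.052e-8 - 5.5666e-13*I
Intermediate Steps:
y = -354 (y = -2 - 352 = -354)
m(Y) = sqrt(-362 + Y)
h = 923/959 (h = -923*(-1/959) = 923/959 ≈ 0.96246)
E = 1/(505707 + 2*I*sqrt(179)) (E = 1/(sqrt(-362 - 354) + 505707) = 1/(sqrt(-716) + 505707) = 1/(2*I*sqrt(179) + 505707) = 1/(505707 + 2*I*sqrt(179)) ≈ 1.9774e-6 - 1.0e-10*I)
G(o, R) = 187 + R (G(o, R) = R + 187 = 187 + R)
E/G(U, h) = (505707/255739570565 - 2*I*sqrt(179)/255739570565)/(187 + 923/959) = (505707/255739570565 - 2*I*sqrt(179)/255739570565)/(180256/959) = (505707/255739570565 - 2*I*sqrt(179)/255739570565)*(959/180256) = 484973013/46098592031764640 - 959*I*sqrt(179)/23049296015882320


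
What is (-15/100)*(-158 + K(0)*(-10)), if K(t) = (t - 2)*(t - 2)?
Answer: 297/10 ≈ 29.700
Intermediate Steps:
K(t) = (-2 + t)² (K(t) = (-2 + t)*(-2 + t) = (-2 + t)²)
(-15/100)*(-158 + K(0)*(-10)) = (-15/100)*(-158 + (-2 + 0)²*(-10)) = (-15*1/100)*(-158 + (-2)²*(-10)) = -3*(-158 + 4*(-10))/20 = -3*(-158 - 40)/20 = -3/20*(-198) = 297/10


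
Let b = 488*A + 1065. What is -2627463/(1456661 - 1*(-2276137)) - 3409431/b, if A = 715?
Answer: -4548763285331/435474436010 ≈ -10.446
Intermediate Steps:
b = 349985 (b = 488*715 + 1065 = 348920 + 1065 = 349985)
-2627463/(1456661 - 1*(-2276137)) - 3409431/b = -2627463/(1456661 - 1*(-2276137)) - 3409431/349985 = -2627463/(1456661 + 2276137) - 3409431*1/349985 = -2627463/3732798 - 3409431/349985 = -2627463*1/3732798 - 3409431/349985 = -875821/1244266 - 3409431/349985 = -4548763285331/435474436010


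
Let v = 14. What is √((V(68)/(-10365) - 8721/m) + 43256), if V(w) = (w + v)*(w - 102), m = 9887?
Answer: √454263541354359481605/102478755 ≈ 207.98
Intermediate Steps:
V(w) = (-102 + w)*(14 + w) (V(w) = (w + 14)*(w - 102) = (14 + w)*(-102 + w) = (-102 + w)*(14 + w))
√((V(68)/(-10365) - 8721/m) + 43256) = √(((-1428 + 68² - 88*68)/(-10365) - 8721/9887) + 43256) = √(((-1428 + 4624 - 5984)*(-1/10365) - 8721*1/9887) + 43256) = √((-2788*(-1/10365) - 8721/9887) + 43256) = √((2788/10365 - 8721/9887) + 43256) = √(-62828209/102478755 + 43256) = √(4432758198071/102478755) = √454263541354359481605/102478755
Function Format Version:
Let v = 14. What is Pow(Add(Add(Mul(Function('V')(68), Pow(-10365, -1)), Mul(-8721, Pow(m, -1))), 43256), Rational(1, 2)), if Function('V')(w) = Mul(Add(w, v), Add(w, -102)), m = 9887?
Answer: Mul(Rational(1, 102478755), Pow(454263541354359481605, Rational(1, 2))) ≈ 207.98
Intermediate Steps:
Function('V')(w) = Mul(Add(-102, w), Add(14, w)) (Function('V')(w) = Mul(Add(w, 14), Add(w, -102)) = Mul(Add(14, w), Add(-102, w)) = Mul(Add(-102, w), Add(14, w)))
Pow(Add(Add(Mul(Function('V')(68), Pow(-10365, -1)), Mul(-8721, Pow(m, -1))), 43256), Rational(1, 2)) = Pow(Add(Add(Mul(Add(-1428, Pow(68, 2), Mul(-88, 68)), Pow(-10365, -1)), Mul(-8721, Pow(9887, -1))), 43256), Rational(1, 2)) = Pow(Add(Add(Mul(Add(-1428, 4624, -5984), Rational(-1, 10365)), Mul(-8721, Rational(1, 9887))), 43256), Rational(1, 2)) = Pow(Add(Add(Mul(-2788, Rational(-1, 10365)), Rational(-8721, 9887)), 43256), Rational(1, 2)) = Pow(Add(Add(Rational(2788, 10365), Rational(-8721, 9887)), 43256), Rational(1, 2)) = Pow(Add(Rational(-62828209, 102478755), 43256), Rational(1, 2)) = Pow(Rational(4432758198071, 102478755), Rational(1, 2)) = Mul(Rational(1, 102478755), Pow(454263541354359481605, Rational(1, 2)))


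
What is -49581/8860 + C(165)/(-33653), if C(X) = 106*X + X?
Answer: -1824972693/298165580 ≈ -6.1207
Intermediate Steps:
C(X) = 107*X
-49581/8860 + C(165)/(-33653) = -49581/8860 + (107*165)/(-33653) = -49581*1/8860 + 17655*(-1/33653) = -49581/8860 - 17655/33653 = -1824972693/298165580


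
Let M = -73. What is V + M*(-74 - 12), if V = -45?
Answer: 6233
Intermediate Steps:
V + M*(-74 - 12) = -45 - 73*(-74 - 12) = -45 - 73*(-86) = -45 + 6278 = 6233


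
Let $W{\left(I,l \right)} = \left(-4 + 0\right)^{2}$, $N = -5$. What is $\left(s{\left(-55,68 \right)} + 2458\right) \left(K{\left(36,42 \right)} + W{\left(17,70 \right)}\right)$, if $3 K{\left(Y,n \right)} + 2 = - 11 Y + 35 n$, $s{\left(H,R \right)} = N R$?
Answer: $790720$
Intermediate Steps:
$s{\left(H,R \right)} = - 5 R$
$K{\left(Y,n \right)} = - \frac{2}{3} - \frac{11 Y}{3} + \frac{35 n}{3}$ ($K{\left(Y,n \right)} = - \frac{2}{3} + \frac{- 11 Y + 35 n}{3} = - \frac{2}{3} - \left(- \frac{35 n}{3} + \frac{11 Y}{3}\right) = - \frac{2}{3} - \frac{11 Y}{3} + \frac{35 n}{3}$)
$W{\left(I,l \right)} = 16$ ($W{\left(I,l \right)} = \left(-4\right)^{2} = 16$)
$\left(s{\left(-55,68 \right)} + 2458\right) \left(K{\left(36,42 \right)} + W{\left(17,70 \right)}\right) = \left(\left(-5\right) 68 + 2458\right) \left(\left(- \frac{2}{3} - 132 + \frac{35}{3} \cdot 42\right) + 16\right) = \left(-340 + 2458\right) \left(\left(- \frac{2}{3} - 132 + 490\right) + 16\right) = 2118 \left(\frac{1072}{3} + 16\right) = 2118 \cdot \frac{1120}{3} = 790720$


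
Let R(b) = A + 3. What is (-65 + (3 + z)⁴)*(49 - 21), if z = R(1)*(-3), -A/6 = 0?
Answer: 34468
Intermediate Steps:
A = 0 (A = -6*0 = 0)
R(b) = 3 (R(b) = 0 + 3 = 3)
z = -9 (z = 3*(-3) = -9)
(-65 + (3 + z)⁴)*(49 - 21) = (-65 + (3 - 9)⁴)*(49 - 21) = (-65 + (-6)⁴)*28 = (-65 + 1296)*28 = 1231*28 = 34468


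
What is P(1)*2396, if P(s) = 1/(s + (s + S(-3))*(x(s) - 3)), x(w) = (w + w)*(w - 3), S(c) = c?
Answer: 2396/15 ≈ 159.73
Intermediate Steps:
x(w) = 2*w*(-3 + w) (x(w) = (2*w)*(-3 + w) = 2*w*(-3 + w))
P(s) = 1/(s + (-3 + s)*(-3 + 2*s*(-3 + s))) (P(s) = 1/(s + (s - 3)*(2*s*(-3 + s) - 3)) = 1/(s + (-3 + s)*(-3 + 2*s*(-3 + s))))
P(1)*2396 = 2396/(9 - 12*1² + 2*1³ + 16*1) = 2396/(9 - 12*1 + 2*1 + 16) = 2396/(9 - 12 + 2 + 16) = 2396/15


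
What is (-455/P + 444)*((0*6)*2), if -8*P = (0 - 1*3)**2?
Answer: 0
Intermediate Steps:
P = -9/8 (P = -(0 - 1*3)**2/8 = -(0 - 3)**2/8 = -1/8*(-3)**2 = -1/8*9 = -9/8 ≈ -1.1250)
(-455/P + 444)*((0*6)*2) = (-455/(-9/8) + 444)*((0*6)*2) = (-455*(-8/9) + 444)*(0*2) = (3640/9 + 444)*0 = (7636/9)*0 = 0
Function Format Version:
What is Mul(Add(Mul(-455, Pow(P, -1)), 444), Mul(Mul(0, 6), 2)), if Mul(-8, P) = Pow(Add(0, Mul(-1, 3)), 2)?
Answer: 0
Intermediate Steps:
P = Rational(-9, 8) (P = Mul(Rational(-1, 8), Pow(Add(0, Mul(-1, 3)), 2)) = Mul(Rational(-1, 8), Pow(Add(0, -3), 2)) = Mul(Rational(-1, 8), Pow(-3, 2)) = Mul(Rational(-1, 8), 9) = Rational(-9, 8) ≈ -1.1250)
Mul(Add(Mul(-455, Pow(P, -1)), 444), Mul(Mul(0, 6), 2)) = Mul(Add(Mul(-455, Pow(Rational(-9, 8), -1)), 444), Mul(Mul(0, 6), 2)) = Mul(Add(Mul(-455, Rational(-8, 9)), 444), Mul(0, 2)) = Mul(Add(Rational(3640, 9), 444), 0) = Mul(Rational(7636, 9), 0) = 0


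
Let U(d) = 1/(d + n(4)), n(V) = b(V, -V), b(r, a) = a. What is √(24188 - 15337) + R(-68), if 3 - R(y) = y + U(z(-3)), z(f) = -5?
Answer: 640/9 + √8851 ≈ 165.19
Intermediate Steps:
n(V) = -V
U(d) = 1/(-4 + d) (U(d) = 1/(d - 1*4) = 1/(d - 4) = 1/(-4 + d))
R(y) = 28/9 - y (R(y) = 3 - (y + 1/(-4 - 5)) = 3 - (y + 1/(-9)) = 3 - (y - ⅑) = 3 - (-⅑ + y) = 3 + (⅑ - y) = 28/9 - y)
√(24188 - 15337) + R(-68) = √(24188 - 15337) + (28/9 - 1*(-68)) = √8851 + (28/9 + 68) = √8851 + 640/9 = 640/9 + √8851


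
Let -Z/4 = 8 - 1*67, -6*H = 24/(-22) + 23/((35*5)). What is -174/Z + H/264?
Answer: -132531227/179902800 ≈ -0.73668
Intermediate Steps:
H = 1847/11550 (H = -(24/(-22) + 23/((35*5)))/6 = -(24*(-1/22) + 23/175)/6 = -(-12/11 + 23*(1/175))/6 = -(-12/11 + 23/175)/6 = -⅙*(-1847/1925) = 1847/11550 ≈ 0.15991)
Z = 236 (Z = -4*(8 - 1*67) = -4*(8 - 67) = -4*(-59) = 236)
-174/Z + H/264 = -174/236 + (1847/11550)/264 = -174*1/236 + (1847/11550)*(1/264) = -87/118 + 1847/3049200 = -132531227/179902800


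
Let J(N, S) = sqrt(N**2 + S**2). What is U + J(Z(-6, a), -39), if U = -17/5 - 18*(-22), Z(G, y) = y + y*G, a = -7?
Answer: 1963/5 + sqrt(2746) ≈ 445.00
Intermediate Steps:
Z(G, y) = y + G*y
U = 1963/5 (U = -17*1/5 + 396 = -17/5 + 396 = 1963/5 ≈ 392.60)
U + J(Z(-6, a), -39) = 1963/5 + sqrt((-7*(1 - 6))**2 + (-39)**2) = 1963/5 + sqrt((-7*(-5))**2 + 1521) = 1963/5 + sqrt(35**2 + 1521) = 1963/5 + sqrt(1225 + 1521) = 1963/5 + sqrt(2746)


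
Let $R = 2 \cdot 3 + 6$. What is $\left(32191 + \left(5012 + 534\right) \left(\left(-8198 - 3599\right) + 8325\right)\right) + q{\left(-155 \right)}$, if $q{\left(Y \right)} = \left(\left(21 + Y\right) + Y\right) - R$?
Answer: $-19223822$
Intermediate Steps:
$R = 12$ ($R = 6 + 6 = 12$)
$q{\left(Y \right)} = 9 + 2 Y$ ($q{\left(Y \right)} = \left(\left(21 + Y\right) + Y\right) - 12 = \left(21 + 2 Y\right) - 12 = 9 + 2 Y$)
$\left(32191 + \left(5012 + 534\right) \left(\left(-8198 - 3599\right) + 8325\right)\right) + q{\left(-155 \right)} = \left(32191 + \left(5012 + 534\right) \left(\left(-8198 - 3599\right) + 8325\right)\right) + \left(9 + 2 \left(-155\right)\right) = \left(32191 + 5546 \left(-11797 + 8325\right)\right) + \left(9 - 310\right) = \left(32191 + 5546 \left(-3472\right)\right) - 301 = \left(32191 - 19255712\right) - 301 = -19223521 - 301 = -19223822$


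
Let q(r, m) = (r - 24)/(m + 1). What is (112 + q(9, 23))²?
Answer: 793881/64 ≈ 12404.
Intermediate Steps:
q(r, m) = (-24 + r)/(1 + m)
(112 + q(9, 23))² = (112 + (-24 + 9)/(1 + 23))² = (112 - 15/24)² = (112 + (1/24)*(-15))² = (112 - 5/8)² = (891/8)² = 793881/64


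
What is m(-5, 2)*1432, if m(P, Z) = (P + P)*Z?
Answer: -28640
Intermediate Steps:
m(P, Z) = 2*P*Z (m(P, Z) = (2*P)*Z = 2*P*Z)
m(-5, 2)*1432 = (2*(-5)*2)*1432 = -20*1432 = -28640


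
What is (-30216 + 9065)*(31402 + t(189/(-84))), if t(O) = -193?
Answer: -660101559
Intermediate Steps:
(-30216 + 9065)*(31402 + t(189/(-84))) = (-30216 + 9065)*(31402 - 193) = -21151*31209 = -660101559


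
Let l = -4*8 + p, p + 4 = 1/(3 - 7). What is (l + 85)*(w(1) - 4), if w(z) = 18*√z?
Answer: 1365/2 ≈ 682.50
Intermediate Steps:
p = -17/4 (p = -4 + 1/(3 - 7) = -4 + 1/(-4) = -4 - ¼ = -17/4 ≈ -4.2500)
l = -145/4 (l = -4*8 - 17/4 = -32 - 17/4 = -145/4 ≈ -36.250)
(l + 85)*(w(1) - 4) = (-145/4 + 85)*(18*√1 - 4) = 195*(18*1 - 4)/4 = 195*(18 - 4)/4 = (195/4)*14 = 1365/2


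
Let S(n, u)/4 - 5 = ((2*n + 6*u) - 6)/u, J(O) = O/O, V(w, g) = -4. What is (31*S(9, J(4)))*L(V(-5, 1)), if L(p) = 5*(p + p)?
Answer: -114080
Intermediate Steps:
J(O) = 1
L(p) = 10*p (L(p) = 5*(2*p) = 10*p)
S(n, u) = 20 + 4*(-6 + 2*n + 6*u)/u (S(n, u) = 20 + 4*(((2*n + 6*u) - 6)/u) = 20 + 4*((-6 + 2*n + 6*u)/u) = 20 + 4*(-6 + 2*n + 6*u)/u)
(31*S(9, J(4)))*L(V(-5, 1)) = (31*(4*(-6 + 2*9 + 11*1)/1))*(10*(-4)) = (31*(4*1*(-6 + 18 + 11)))*(-40) = (31*(4*1*23))*(-40) = (31*92)*(-40) = 2852*(-40) = -114080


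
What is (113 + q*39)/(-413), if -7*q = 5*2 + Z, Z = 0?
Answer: -401/2891 ≈ -0.13871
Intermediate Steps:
q = -10/7 (q = -(5*2 + 0)/7 = -(10 + 0)/7 = -⅐*10 = -10/7 ≈ -1.4286)
(113 + q*39)/(-413) = (113 - 10/7*39)/(-413) = (113 - 390/7)*(-1/413) = (401/7)*(-1/413) = -401/2891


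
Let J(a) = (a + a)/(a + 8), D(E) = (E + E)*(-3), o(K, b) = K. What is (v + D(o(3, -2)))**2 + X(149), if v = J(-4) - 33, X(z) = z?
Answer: 2958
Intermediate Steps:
D(E) = -6*E (D(E) = (2*E)*(-3) = -6*E)
J(a) = 2*a/(8 + a) (J(a) = (2*a)/(8 + a) = 2*a/(8 + a))
v = -35 (v = 2*(-4)/(8 - 4) - 33 = 2*(-4)/4 - 33 = 2*(-4)*(1/4) - 33 = -2 - 33 = -35)
(v + D(o(3, -2)))**2 + X(149) = (-35 - 6*3)**2 + 149 = (-35 - 18)**2 + 149 = (-53)**2 + 149 = 2809 + 149 = 2958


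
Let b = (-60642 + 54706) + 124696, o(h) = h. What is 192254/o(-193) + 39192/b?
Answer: -2853065123/2865085 ≈ -995.80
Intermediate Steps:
b = 118760 (b = -5936 + 124696 = 118760)
192254/o(-193) + 39192/b = 192254/(-193) + 39192/118760 = 192254*(-1/193) + 39192*(1/118760) = -192254/193 + 4899/14845 = -2853065123/2865085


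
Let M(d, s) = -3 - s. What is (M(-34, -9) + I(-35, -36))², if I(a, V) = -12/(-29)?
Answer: 34596/841 ≈ 41.137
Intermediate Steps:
I(a, V) = 12/29 (I(a, V) = -12*(-1/29) = 12/29)
(M(-34, -9) + I(-35, -36))² = ((-3 - 1*(-9)) + 12/29)² = ((-3 + 9) + 12/29)² = (6 + 12/29)² = (186/29)² = 34596/841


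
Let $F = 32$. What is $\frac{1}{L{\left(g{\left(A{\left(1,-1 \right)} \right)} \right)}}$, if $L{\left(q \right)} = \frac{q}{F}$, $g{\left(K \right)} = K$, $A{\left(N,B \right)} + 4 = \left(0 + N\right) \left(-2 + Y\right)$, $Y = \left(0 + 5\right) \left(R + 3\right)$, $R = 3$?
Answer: $\frac{4}{3} \approx 1.3333$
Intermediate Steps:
$Y = 30$ ($Y = \left(0 + 5\right) \left(3 + 3\right) = 5 \cdot 6 = 30$)
$A{\left(N,B \right)} = -4 + 28 N$ ($A{\left(N,B \right)} = -4 + \left(0 + N\right) \left(-2 + 30\right) = -4 + N 28 = -4 + 28 N$)
$L{\left(q \right)} = \frac{q}{32}$
$\frac{1}{L{\left(g{\left(A{\left(1,-1 \right)} \right)} \right)}} = \frac{1}{\frac{1}{32} \left(-4 + 28 \cdot 1\right)} = \frac{1}{\frac{1}{32} \left(-4 + 28\right)} = \frac{1}{\frac{1}{32} \cdot 24} = \frac{1}{\frac{3}{4}} = \frac{4}{3}$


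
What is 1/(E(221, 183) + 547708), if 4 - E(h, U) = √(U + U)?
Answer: 273856/149994217289 + √366/299988434578 ≈ 1.8258e-6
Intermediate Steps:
E(h, U) = 4 - √2*√U (E(h, U) = 4 - √(U + U) = 4 - √(2*U) = 4 - √2*√U)
1/(E(221, 183) + 547708) = 1/((4 - √2*√183) + 547708) = 1/((4 - √366) + 547708) = 1/(547712 - √366)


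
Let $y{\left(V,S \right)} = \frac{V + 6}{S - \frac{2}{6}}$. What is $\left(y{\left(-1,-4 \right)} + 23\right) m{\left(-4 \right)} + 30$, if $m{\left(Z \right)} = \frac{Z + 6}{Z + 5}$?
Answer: $\frac{958}{13} \approx 73.692$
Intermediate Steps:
$y{\left(V,S \right)} = \frac{6 + V}{- \frac{1}{3} + S}$ ($y{\left(V,S \right)} = \frac{6 + V}{S - \frac{1}{3}} = \frac{6 + V}{- \frac{1}{3} + S}$)
$m{\left(Z \right)} = \frac{6 + Z}{5 + Z}$
$\left(y{\left(-1,-4 \right)} + 23\right) m{\left(-4 \right)} + 30 = \left(\frac{3 \left(6 - 1\right)}{-1 + 3 \left(-4\right)} + 23\right) \frac{6 - 4}{5 - 4} + 30 = \left(3 \frac{1}{-1 - 12} \cdot 5 + 23\right) 1^{-1} \cdot 2 + 30 = \left(3 \frac{1}{-13} \cdot 5 + 23\right) 1 \cdot 2 + 30 = \left(3 \left(- \frac{1}{13}\right) 5 + 23\right) 2 + 30 = \left(- \frac{15}{13} + 23\right) 2 + 30 = \frac{284}{13} \cdot 2 + 30 = \frac{568}{13} + 30 = \frac{958}{13}$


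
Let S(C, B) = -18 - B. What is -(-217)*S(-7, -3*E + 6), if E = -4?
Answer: -7812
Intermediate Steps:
-(-217)*S(-7, -3*E + 6) = -(-217)*(-18 - (-3*(-4) + 6)) = -(-217)*(-18 - (12 + 6)) = -(-217)*(-18 - 1*18) = -(-217)*(-18 - 18) = -(-217)*(-36) = -1*7812 = -7812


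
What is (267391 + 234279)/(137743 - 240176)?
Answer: -501670/102433 ≈ -4.8975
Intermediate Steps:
(267391 + 234279)/(137743 - 240176) = 501670/(-102433) = 501670*(-1/102433) = -501670/102433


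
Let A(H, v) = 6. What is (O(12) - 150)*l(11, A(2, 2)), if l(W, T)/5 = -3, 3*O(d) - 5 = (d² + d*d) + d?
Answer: 725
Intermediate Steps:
O(d) = 5/3 + d/3 + 2*d²/3 (O(d) = 5/3 + ((d² + d*d) + d)/3 = 5/3 + ((d² + d²) + d)/3 = 5/3 + (2*d² + d)/3 = 5/3 + (d + 2*d²)/3 = 5/3 + (d/3 + 2*d²/3) = 5/3 + d/3 + 2*d²/3)
l(W, T) = -15 (l(W, T) = 5*(-3) = -15)
(O(12) - 150)*l(11, A(2, 2)) = ((5/3 + (⅓)*12 + (⅔)*12²) - 150)*(-15) = ((5/3 + 4 + (⅔)*144) - 150)*(-15) = ((5/3 + 4 + 96) - 150)*(-15) = (305/3 - 150)*(-15) = -145/3*(-15) = 725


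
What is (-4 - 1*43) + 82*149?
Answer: 12171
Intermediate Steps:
(-4 - 1*43) + 82*149 = (-4 - 43) + 12218 = -47 + 12218 = 12171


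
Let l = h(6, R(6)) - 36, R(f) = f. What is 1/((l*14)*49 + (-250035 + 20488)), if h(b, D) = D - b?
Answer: -1/254243 ≈ -3.9332e-6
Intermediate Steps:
l = -36 (l = (6 - 1*6) - 36 = (6 - 6) - 36 = 0 - 36 = -36)
1/((l*14)*49 + (-250035 + 20488)) = 1/(-36*14*49 + (-250035 + 20488)) = 1/(-504*49 - 229547) = 1/(-24696 - 229547) = 1/(-254243) = -1/254243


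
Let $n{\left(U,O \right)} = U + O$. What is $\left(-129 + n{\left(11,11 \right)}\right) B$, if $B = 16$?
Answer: $-1712$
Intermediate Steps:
$n{\left(U,O \right)} = O + U$
$\left(-129 + n{\left(11,11 \right)}\right) B = \left(-129 + \left(11 + 11\right)\right) 16 = \left(-129 + 22\right) 16 = \left(-107\right) 16 = -1712$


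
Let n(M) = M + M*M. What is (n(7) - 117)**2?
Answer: 3721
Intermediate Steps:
n(M) = M + M**2
(n(7) - 117)**2 = (7*(1 + 7) - 117)**2 = (7*8 - 117)**2 = (56 - 117)**2 = (-61)**2 = 3721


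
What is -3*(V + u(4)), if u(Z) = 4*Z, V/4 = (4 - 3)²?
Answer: -60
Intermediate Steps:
V = 4 (V = 4*(4 - 3)² = 4*1² = 4*1 = 4)
-3*(V + u(4)) = -3*(4 + 4*4) = -3*(4 + 16) = -3*20 = -60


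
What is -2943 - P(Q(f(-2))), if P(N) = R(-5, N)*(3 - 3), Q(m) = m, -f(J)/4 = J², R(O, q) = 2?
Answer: -2943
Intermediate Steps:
f(J) = -4*J²
P(N) = 0 (P(N) = 2*(3 - 3) = 2*0 = 0)
-2943 - P(Q(f(-2))) = -2943 - 1*0 = -2943 + 0 = -2943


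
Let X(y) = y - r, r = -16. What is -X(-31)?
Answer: 15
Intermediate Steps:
X(y) = 16 + y (X(y) = y - 1*(-16) = y + 16 = 16 + y)
-X(-31) = -(16 - 31) = -1*(-15) = 15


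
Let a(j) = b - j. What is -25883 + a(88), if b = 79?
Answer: -25892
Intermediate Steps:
a(j) = 79 - j
-25883 + a(88) = -25883 + (79 - 1*88) = -25883 + (79 - 88) = -25883 - 9 = -25892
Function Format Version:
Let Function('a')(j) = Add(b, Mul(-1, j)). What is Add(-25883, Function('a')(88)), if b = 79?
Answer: -25892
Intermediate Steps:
Function('a')(j) = Add(79, Mul(-1, j))
Add(-25883, Function('a')(88)) = Add(-25883, Add(79, Mul(-1, 88))) = Add(-25883, Add(79, -88)) = Add(-25883, -9) = -25892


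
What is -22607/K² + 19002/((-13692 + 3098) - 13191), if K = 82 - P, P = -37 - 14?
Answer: -873833873/420732865 ≈ -2.0769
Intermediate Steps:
P = -51
K = 133 (K = 82 - 1*(-51) = 82 + 51 = 133)
-22607/K² + 19002/((-13692 + 3098) - 13191) = -22607/(133²) + 19002/((-13692 + 3098) - 13191) = -22607/17689 + 19002/(-10594 - 13191) = -22607*1/17689 + 19002/(-23785) = -22607/17689 + 19002*(-1/23785) = -22607/17689 - 19002/23785 = -873833873/420732865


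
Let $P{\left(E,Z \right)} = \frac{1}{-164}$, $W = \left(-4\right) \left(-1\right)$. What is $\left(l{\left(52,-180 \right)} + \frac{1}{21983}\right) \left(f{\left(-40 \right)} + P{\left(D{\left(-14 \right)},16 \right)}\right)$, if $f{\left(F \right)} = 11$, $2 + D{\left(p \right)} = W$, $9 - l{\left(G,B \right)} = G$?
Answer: $- \frac{426079551}{901303} \approx -472.74$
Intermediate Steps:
$l{\left(G,B \right)} = 9 - G$
$W = 4$
$D{\left(p \right)} = 2$ ($D{\left(p \right)} = -2 + 4 = 2$)
$P{\left(E,Z \right)} = - \frac{1}{164}$
$\left(l{\left(52,-180 \right)} + \frac{1}{21983}\right) \left(f{\left(-40 \right)} + P{\left(D{\left(-14 \right)},16 \right)}\right) = \left(\left(9 - 52\right) + \frac{1}{21983}\right) \left(11 - \frac{1}{164}\right) = \left(\left(9 - 52\right) + \frac{1}{21983}\right) \frac{1803}{164} = \left(-43 + \frac{1}{21983}\right) \frac{1803}{164} = \left(- \frac{945268}{21983}\right) \frac{1803}{164} = - \frac{426079551}{901303}$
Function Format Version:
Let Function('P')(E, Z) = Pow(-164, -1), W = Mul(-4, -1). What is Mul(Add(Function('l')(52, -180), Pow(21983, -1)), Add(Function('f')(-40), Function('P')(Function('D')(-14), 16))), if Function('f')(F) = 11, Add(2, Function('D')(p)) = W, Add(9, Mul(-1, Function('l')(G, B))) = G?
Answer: Rational(-426079551, 901303) ≈ -472.74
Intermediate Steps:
Function('l')(G, B) = Add(9, Mul(-1, G))
W = 4
Function('D')(p) = 2 (Function('D')(p) = Add(-2, 4) = 2)
Function('P')(E, Z) = Rational(-1, 164)
Mul(Add(Function('l')(52, -180), Pow(21983, -1)), Add(Function('f')(-40), Function('P')(Function('D')(-14), 16))) = Mul(Add(Add(9, Mul(-1, 52)), Pow(21983, -1)), Add(11, Rational(-1, 164))) = Mul(Add(Add(9, -52), Rational(1, 21983)), Rational(1803, 164)) = Mul(Add(-43, Rational(1, 21983)), Rational(1803, 164)) = Mul(Rational(-945268, 21983), Rational(1803, 164)) = Rational(-426079551, 901303)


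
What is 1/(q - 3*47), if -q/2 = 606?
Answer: -1/1353 ≈ -0.00073910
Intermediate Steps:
q = -1212 (q = -2*606 = -1212)
1/(q - 3*47) = 1/(-1212 - 3*47) = 1/(-1212 - 141) = 1/(-1353) = -1/1353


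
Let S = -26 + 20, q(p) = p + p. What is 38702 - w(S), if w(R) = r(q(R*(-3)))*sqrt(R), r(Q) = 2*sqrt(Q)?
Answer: 38702 - 12*I*sqrt(6) ≈ 38702.0 - 29.394*I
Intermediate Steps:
q(p) = 2*p
S = -6
w(R) = 2*sqrt(6)*sqrt(R)*sqrt(-R) (w(R) = (2*sqrt(2*(R*(-3))))*sqrt(R) = (2*sqrt(2*(-3*R)))*sqrt(R) = (2*sqrt(-6*R))*sqrt(R) = (2*(sqrt(6)*sqrt(-R)))*sqrt(R) = (2*sqrt(6)*sqrt(-R))*sqrt(R) = 2*sqrt(6)*sqrt(R)*sqrt(-R))
38702 - w(S) = 38702 - 2*sqrt(6)*sqrt(-6)*sqrt(-1*(-6)) = 38702 - 2*sqrt(6)*I*sqrt(6)*sqrt(6) = 38702 - 12*I*sqrt(6)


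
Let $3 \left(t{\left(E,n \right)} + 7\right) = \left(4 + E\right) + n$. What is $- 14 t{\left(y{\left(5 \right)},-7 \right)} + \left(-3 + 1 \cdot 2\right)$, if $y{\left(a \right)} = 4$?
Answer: $\frac{277}{3} \approx 92.333$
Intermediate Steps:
$t{\left(E,n \right)} = - \frac{17}{3} + \frac{E}{3} + \frac{n}{3}$ ($t{\left(E,n \right)} = -7 + \frac{\left(4 + E\right) + n}{3} = -7 + \frac{4 + E + n}{3} = -7 + \left(\frac{4}{3} + \frac{E}{3} + \frac{n}{3}\right) = - \frac{17}{3} + \frac{E}{3} + \frac{n}{3}$)
$- 14 t{\left(y{\left(5 \right)},-7 \right)} + \left(-3 + 1 \cdot 2\right) = - 14 \left(- \frac{17}{3} + \frac{1}{3} \cdot 4 + \frac{1}{3} \left(-7\right)\right) + \left(-3 + 1 \cdot 2\right) = - 14 \left(- \frac{17}{3} + \frac{4}{3} - \frac{7}{3}\right) + \left(-3 + 2\right) = \left(-14\right) \left(- \frac{20}{3}\right) - 1 = \frac{280}{3} - 1 = \frac{277}{3}$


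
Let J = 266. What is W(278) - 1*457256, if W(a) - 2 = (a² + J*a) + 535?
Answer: -305487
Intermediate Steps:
W(a) = 537 + a² + 266*a (W(a) = 2 + ((a² + 266*a) + 535) = 2 + (535 + a² + 266*a) = 537 + a² + 266*a)
W(278) - 1*457256 = (537 + 278² + 266*278) - 1*457256 = (537 + 77284 + 73948) - 457256 = 151769 - 457256 = -305487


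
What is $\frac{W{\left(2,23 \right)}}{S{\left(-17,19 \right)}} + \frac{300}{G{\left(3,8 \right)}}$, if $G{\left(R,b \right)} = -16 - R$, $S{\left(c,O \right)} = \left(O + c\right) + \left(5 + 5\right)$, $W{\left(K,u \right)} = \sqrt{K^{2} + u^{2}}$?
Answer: $- \frac{300}{19} + \frac{\sqrt{533}}{12} \approx -13.866$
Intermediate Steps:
$S{\left(c,O \right)} = 10 + O + c$ ($S{\left(c,O \right)} = \left(O + c\right) + 10 = 10 + O + c$)
$\frac{W{\left(2,23 \right)}}{S{\left(-17,19 \right)}} + \frac{300}{G{\left(3,8 \right)}} = \frac{\sqrt{2^{2} + 23^{2}}}{10 + 19 - 17} + \frac{300}{-16 - 3} = \frac{\sqrt{4 + 529}}{12} + \frac{300}{-16 - 3} = \sqrt{533} \cdot \frac{1}{12} + \frac{300}{-19} = \frac{\sqrt{533}}{12} + 300 \left(- \frac{1}{19}\right) = \frac{\sqrt{533}}{12} - \frac{300}{19} = - \frac{300}{19} + \frac{\sqrt{533}}{12}$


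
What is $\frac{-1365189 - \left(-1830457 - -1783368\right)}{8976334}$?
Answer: $- \frac{659050}{4488167} \approx -0.14684$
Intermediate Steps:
$\frac{-1365189 - \left(-1830457 - -1783368\right)}{8976334} = \left(-1365189 - \left(-1830457 + 1783368\right)\right) \frac{1}{8976334} = \left(-1365189 - -47089\right) \frac{1}{8976334} = \left(-1365189 + 47089\right) \frac{1}{8976334} = \left(-1318100\right) \frac{1}{8976334} = - \frac{659050}{4488167}$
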